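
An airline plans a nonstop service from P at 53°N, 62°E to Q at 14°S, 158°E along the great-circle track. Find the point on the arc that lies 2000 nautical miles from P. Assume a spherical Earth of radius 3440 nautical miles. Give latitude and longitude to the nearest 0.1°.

Write both endpoints as unit vectors p₁, p₂ with components (cos φ cos λ, cos φ sin λ, sin φ).
The central angle between the endpoints is δ = arccos(p₁·p₂) ≈ 1.828 rad (104.7°). The total great-circle distance is δ·R ≈ 1.828 × 3440 ≈ 6288 nmi, so the target fraction is f = 2000/6288 ≈ 0.318.
Interpolate at f ≈ 0.318 with slerp weights a = sin((1−f)δ)/sin δ ≈ 0.980, b = sin(fδ)/sin δ ≈ 0.568.
p = a·p₁ + b·p₂ ≈ (-0.234, 0.727, 0.645); φ = arcsin(p_z) ≈ 40.19°, λ = atan2(p_y, p_x) ≈ 107.83°.

≈ 40.2°N, 107.8°E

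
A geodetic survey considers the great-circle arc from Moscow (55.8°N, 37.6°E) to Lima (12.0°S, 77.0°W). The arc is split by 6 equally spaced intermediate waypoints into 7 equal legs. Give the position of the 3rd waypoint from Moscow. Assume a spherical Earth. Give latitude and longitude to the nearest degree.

≈ 40°N, 35°W

Write both endpoints as unit vectors p₁, p₂ with components (cos φ cos λ, cos φ sin λ, sin φ).
The central angle between the endpoints is δ = arccos(p₁·p₂) ≈ 1.983 rad (113.6°).
Interpolate at f = 3/7 with slerp weights a = sin((1−f)δ)/sin δ ≈ 0.989, b = sin(fδ)/sin δ ≈ 0.820.
p = a·p₁ + b·p₂ ≈ (0.621, -0.442, 0.647); φ = arcsin(p_z) ≈ 40.33°, λ = atan2(p_y, p_x) ≈ -35.48°.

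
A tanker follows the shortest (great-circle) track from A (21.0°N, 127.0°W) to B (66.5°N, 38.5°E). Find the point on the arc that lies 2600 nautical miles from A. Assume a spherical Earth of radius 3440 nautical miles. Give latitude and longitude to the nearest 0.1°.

Convert each endpoint to a unit vector on the sphere (x = cos φ cos λ, y = cos φ sin λ, z = sin φ).
The central angle between the endpoints is δ = arccos(p₁·p₂) ≈ 1.603 rad (91.8°). The total great-circle distance is δ·R ≈ 1.603 × 3440 ≈ 5513 nmi, so the target fraction is f = 2600/5513 ≈ 0.472.
Interpolate at f ≈ 0.472 with slerp weights a = sin((1−f)δ)/sin δ ≈ 0.750, b = sin(fδ)/sin δ ≈ 0.686.
p = a·p₁ + b·p₂ ≈ (-0.207, -0.388, 0.898); φ = arcsin(p_z) ≈ 63.88°, λ = atan2(p_y, p_x) ≈ -118.05°.

≈ (63.9°N, 118.0°W)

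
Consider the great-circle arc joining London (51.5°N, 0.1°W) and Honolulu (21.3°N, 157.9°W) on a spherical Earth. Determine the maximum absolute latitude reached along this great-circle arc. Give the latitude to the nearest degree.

≈ 77°N

The great circle lies in the plane with unit normal n̂ = (p₁ × p₂)/|p₁ × p₂|.
Here n̂_z ≈ -0.226; the vertex latitude is φ_max = arccos|n̂_z| ≈ 76.9°.
Check via Clairaut: cos φ_max = |cos φ₁| · sin C = cos(51.5°)·sin(21.3°) ≈ 0.226, again giving ≈ 76.9°.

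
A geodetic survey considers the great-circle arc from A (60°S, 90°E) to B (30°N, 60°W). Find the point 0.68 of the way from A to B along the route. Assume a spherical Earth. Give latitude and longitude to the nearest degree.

≈ (13°S, 42°W)

Convert each endpoint to a unit vector on the sphere (x = cos φ cos λ, y = cos φ sin λ, z = sin φ).
The central angle between the endpoints is δ = arccos(p₁·p₂) ≈ 2.512 rad (143.9°).
Interpolate at f = 0.68 with slerp weights a = sin((1−f)δ)/sin δ ≈ 1.222, b = sin(fδ)/sin δ ≈ 1.681.
p = a·p₁ + b·p₂ ≈ (0.728, -0.650, -0.218); φ = arcsin(p_z) ≈ -12.56°, λ = atan2(p_y, p_x) ≈ -41.76°.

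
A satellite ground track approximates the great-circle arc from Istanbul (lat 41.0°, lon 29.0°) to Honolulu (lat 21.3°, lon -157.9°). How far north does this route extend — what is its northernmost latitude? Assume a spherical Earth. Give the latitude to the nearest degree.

The great circle lies in the plane with unit normal n̂ = (p₁ × p₂)/|p₁ × p₂|.
Here n̂_z ≈ +0.095; the vertex latitude is φ_max = arccos|n̂_z| ≈ 84.5°.

≈ 85°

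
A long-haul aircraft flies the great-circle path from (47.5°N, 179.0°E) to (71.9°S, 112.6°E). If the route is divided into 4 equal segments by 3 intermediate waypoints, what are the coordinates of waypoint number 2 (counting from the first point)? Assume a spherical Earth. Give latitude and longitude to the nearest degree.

≈ (14°S, 159°E)

Convert each endpoint to a unit vector on the sphere (x = cos φ cos λ, y = cos φ sin λ, z = sin φ).
The central angle between the endpoints is δ = arccos(p₁·p₂) ≈ 2.235 rad (128.1°).
Interpolate at f = 2/4 with slerp weights a = sin((1−f)δ)/sin δ ≈ 1.142, b = sin(fδ)/sin δ ≈ 1.142.
p = a·p₁ + b·p₂ ≈ (-0.908, 0.341, -0.244); φ = arcsin(p_z) ≈ -14.10°, λ = atan2(p_y, p_x) ≈ 159.41°.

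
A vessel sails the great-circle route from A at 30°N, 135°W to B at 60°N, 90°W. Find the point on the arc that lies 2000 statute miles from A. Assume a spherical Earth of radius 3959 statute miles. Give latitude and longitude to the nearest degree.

Convert each endpoint to a unit vector on the sphere (x = cos φ cos λ, y = cos φ sin λ, z = sin φ).
The central angle between the endpoints is δ = arccos(p₁·p₂) ≈ 0.739 rad (42.3°). The total great-circle distance is δ·R ≈ 0.739 × 3959 ≈ 2925 mi, so the target fraction is f = 2000/2925 ≈ 0.684.
Interpolate at f ≈ 0.684 with slerp weights a = sin((1−f)δ)/sin δ ≈ 0.344, b = sin(fδ)/sin δ ≈ 0.719.
p = a·p₁ + b·p₂ ≈ (-0.211, -0.570, 0.794); φ = arcsin(p_z) ≈ 52.59°, λ = atan2(p_y, p_x) ≈ -110.28°.

≈ 53°N, 110°W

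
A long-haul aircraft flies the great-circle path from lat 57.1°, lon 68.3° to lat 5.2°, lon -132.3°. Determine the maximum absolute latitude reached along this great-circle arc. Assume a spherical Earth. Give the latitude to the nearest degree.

≈ 78°

The great circle lies in the plane with unit normal n̂ = (p₁ × p₂)/|p₁ × p₂|.
Here n̂_z ≈ +0.211; the vertex latitude is φ_max = arccos|n̂_z| ≈ 77.8°.
Check via Clairaut: cos φ_max = |cos φ₁| · sin C = cos(57.1°)·sin(22.8°) ≈ 0.211, again giving ≈ 77.8°.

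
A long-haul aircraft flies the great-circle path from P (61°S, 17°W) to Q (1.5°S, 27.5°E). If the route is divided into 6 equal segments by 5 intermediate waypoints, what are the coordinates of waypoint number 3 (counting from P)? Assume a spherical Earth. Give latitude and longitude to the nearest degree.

Convert each endpoint to a unit vector on the sphere (x = cos φ cos λ, y = cos φ sin λ, z = sin φ).
The central angle between the endpoints is δ = arccos(p₁·p₂) ≈ 1.193 rad (68.4°).
Interpolate at f = 3/6 with slerp weights a = sin((1−f)δ)/sin δ ≈ 0.604, b = sin(fδ)/sin δ ≈ 0.604.
p = a·p₁ + b·p₂ ≈ (0.816, 0.193, -0.544); φ = arcsin(p_z) ≈ -32.99°, λ = atan2(p_y, p_x) ≈ 13.33°.

≈ (33°S, 13°E)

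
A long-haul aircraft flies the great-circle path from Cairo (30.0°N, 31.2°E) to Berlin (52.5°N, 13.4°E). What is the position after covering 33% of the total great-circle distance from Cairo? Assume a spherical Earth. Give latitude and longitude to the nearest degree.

≈ (38°N, 27°E)

The haversine formula gives a central angle δ ≈ 0.454 rad (26.0°) between the endpoints.
Interpolate at f = 0.33 with slerp weights a = sin((1−f)δ)/sin δ ≈ 0.683, b = sin(fδ)/sin δ ≈ 0.340.
p = a·p₁ + b·p₂ ≈ (0.707, 0.354, 0.611); φ = arcsin(p_z) ≈ 37.70°, λ = atan2(p_y, p_x) ≈ 26.61°.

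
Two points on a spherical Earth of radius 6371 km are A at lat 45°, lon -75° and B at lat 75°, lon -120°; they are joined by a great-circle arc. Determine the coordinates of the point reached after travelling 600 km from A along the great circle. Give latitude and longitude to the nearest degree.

Convert each endpoint to a unit vector on the sphere (x = cos φ cos λ, y = cos φ sin λ, z = sin φ).
The central angle between the endpoints is δ = arccos(p₁·p₂) ≈ 0.623 rad (35.7°). The total great-circle distance is δ·R ≈ 0.623 × 6371 ≈ 3966 km, so the target fraction is f = 600/3966 ≈ 0.151.
Interpolate at f ≈ 0.151 with slerp weights a = sin((1−f)δ)/sin δ ≈ 0.865, b = sin(fδ)/sin δ ≈ 0.161.
p = a·p₁ + b·p₂ ≈ (0.137, -0.627, 0.767); φ = arcsin(p_z) ≈ 50.09°, λ = atan2(p_y, p_x) ≈ -77.64°.

≈ lat 50°, lon -78°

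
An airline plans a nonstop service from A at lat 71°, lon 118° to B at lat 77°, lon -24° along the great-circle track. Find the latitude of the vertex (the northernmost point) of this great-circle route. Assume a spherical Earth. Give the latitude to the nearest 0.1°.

The great circle lies in the plane with unit normal n̂ = (p₁ × p₂)/|p₁ × p₂|.
Here n̂_z ≈ -0.089; the vertex latitude is φ_max = arccos|n̂_z| ≈ 84.9°.

≈ 84.9°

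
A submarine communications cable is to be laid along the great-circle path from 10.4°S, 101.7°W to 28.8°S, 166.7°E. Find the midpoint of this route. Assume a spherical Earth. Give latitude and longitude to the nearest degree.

≈ 27°S, 144°W

Convert each endpoint to a unit vector on the sphere (x = cos φ cos λ, y = cos φ sin λ, z = sin φ).
The central angle between the endpoints is δ = arccos(p₁·p₂) ≈ 1.508 rad (86.4°).
Interpolate at f = 1/2 with slerp weights a = sin((1−f)δ)/sin δ ≈ 0.686, b = sin(fδ)/sin δ ≈ 0.686.
p = a·p₁ + b·p₂ ≈ (-0.722, -0.522, -0.454); φ = arcsin(p_z) ≈ -27.02°, λ = atan2(p_y, p_x) ≈ -144.11°.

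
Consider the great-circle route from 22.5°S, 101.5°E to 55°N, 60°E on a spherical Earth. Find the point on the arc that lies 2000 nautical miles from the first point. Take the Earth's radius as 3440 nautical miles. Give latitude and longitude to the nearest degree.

Write both endpoints as unit vectors p₁, p₂ with components (cos φ cos λ, cos φ sin λ, sin φ).
The central angle between the endpoints is δ = arccos(p₁·p₂) ≈ 1.487 rad (85.2°). The total great-circle distance is δ·R ≈ 1.487 × 3440 ≈ 5116 nmi, so the target fraction is f = 2000/5116 ≈ 0.391.
Interpolate at f ≈ 0.391 with slerp weights a = sin((1−f)δ)/sin δ ≈ 0.790, b = sin(fδ)/sin δ ≈ 0.551.
p = a·p₁ + b·p₂ ≈ (0.013, 0.989, 0.149); φ = arcsin(p_z) ≈ 8.58°, λ = atan2(p_y, p_x) ≈ 89.27°.

≈ 9°N, 89°E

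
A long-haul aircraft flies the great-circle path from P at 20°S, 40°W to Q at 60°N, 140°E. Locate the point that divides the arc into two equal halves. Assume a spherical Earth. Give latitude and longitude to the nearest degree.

≈ 50°N, 40°W

Convert each endpoint to a unit vector on the sphere (x = cos φ cos λ, y = cos φ sin λ, z = sin φ).
The central angle between the endpoints is δ = arccos(p₁·p₂) ≈ 2.443 rad (140.0°).
Interpolate at f = 1/2 with slerp weights a = sin((1−f)δ)/sin δ ≈ 1.462, b = sin(fδ)/sin δ ≈ 1.462.
p = a·p₁ + b·p₂ ≈ (0.492, -0.413, 0.766); φ = arcsin(p_z) ≈ 50.00°, λ = atan2(p_y, p_x) ≈ -40.00°.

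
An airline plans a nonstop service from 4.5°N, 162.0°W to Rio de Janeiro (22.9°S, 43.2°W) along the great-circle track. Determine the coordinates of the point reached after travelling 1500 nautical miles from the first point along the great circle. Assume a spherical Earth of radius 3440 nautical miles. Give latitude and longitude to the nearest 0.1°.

≈ 5.6°S, 139.1°W

Write both endpoints as unit vectors p₁, p₂ with components (cos φ cos λ, cos φ sin λ, sin φ).
The central angle between the endpoints is δ = arccos(p₁·p₂) ≈ 2.063 rad (118.2°). The total great-circle distance is δ·R ≈ 2.063 × 3440 ≈ 7098 nmi, so the target fraction is f = 1500/7098 ≈ 0.211.
Interpolate at f ≈ 0.211 with slerp weights a = sin((1−f)δ)/sin δ ≈ 1.133, b = sin(fδ)/sin δ ≈ 0.479.
p = a·p₁ + b·p₂ ≈ (-0.752, -0.651, -0.098); φ = arcsin(p_z) ≈ -5.60°, λ = atan2(p_y, p_x) ≈ -139.12°.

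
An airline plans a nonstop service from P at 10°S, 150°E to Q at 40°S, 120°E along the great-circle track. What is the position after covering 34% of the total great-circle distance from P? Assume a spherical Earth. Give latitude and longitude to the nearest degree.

Write both endpoints as unit vectors p₁, p₂ with components (cos φ cos λ, cos φ sin λ, sin φ).
The central angle between the endpoints is δ = arccos(p₁·p₂) ≈ 0.700 rad (40.1°).
Interpolate at f = 0.34 with slerp weights a = sin((1−f)δ)/sin δ ≈ 0.692, b = sin(fδ)/sin δ ≈ 0.366.
p = a·p₁ + b·p₂ ≈ (-0.730, 0.583, -0.355); φ = arcsin(p_z) ≈ -20.82°, λ = atan2(p_y, p_x) ≈ 141.38°.

≈ 21°S, 141°E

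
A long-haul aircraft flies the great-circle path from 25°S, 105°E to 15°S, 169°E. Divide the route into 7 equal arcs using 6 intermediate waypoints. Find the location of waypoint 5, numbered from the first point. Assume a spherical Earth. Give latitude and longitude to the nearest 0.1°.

≈ 20.4°S, 151.8°E

Convert each endpoint to a unit vector on the sphere (x = cos φ cos λ, y = cos φ sin λ, z = sin φ).
The central angle between the endpoints is δ = arccos(p₁·p₂) ≈ 1.055 rad (60.5°).
Interpolate at f = 5/7 with slerp weights a = sin((1−f)δ)/sin δ ≈ 0.341, b = sin(fδ)/sin δ ≈ 0.787.
p = a·p₁ + b·p₂ ≈ (-0.826, 0.444, -0.348); φ = arcsin(p_z) ≈ -20.35°, λ = atan2(p_y, p_x) ≈ 151.75°.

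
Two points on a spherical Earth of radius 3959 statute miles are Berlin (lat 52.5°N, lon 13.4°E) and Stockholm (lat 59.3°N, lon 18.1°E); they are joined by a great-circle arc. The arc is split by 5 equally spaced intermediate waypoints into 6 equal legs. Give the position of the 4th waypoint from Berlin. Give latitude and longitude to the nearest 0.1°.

Convert each endpoint to a unit vector on the sphere (x = cos φ cos λ, y = cos φ sin λ, z = sin φ).
The central angle between the endpoints is δ = arccos(p₁·p₂) ≈ 0.127 rad (7.3°).
Interpolate at f = 4/6 with slerp weights a = sin((1−f)δ)/sin δ ≈ 0.334, b = sin(fδ)/sin δ ≈ 0.668.
p = a·p₁ + b·p₂ ≈ (0.522, 0.153, 0.839); φ = arcsin(p_z) ≈ 57.05°, λ = atan2(p_y, p_x) ≈ 16.34°.

≈ lat 57.1°N, lon 16.3°E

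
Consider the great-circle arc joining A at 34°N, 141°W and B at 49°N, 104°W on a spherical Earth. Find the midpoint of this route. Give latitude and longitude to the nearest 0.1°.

The haversine formula gives a central angle δ ≈ 0.543 rad (31.1°) between the endpoints.
Interpolate at f = 1/2 with slerp weights a = sin((1−f)δ)/sin δ ≈ 0.519, b = sin(fδ)/sin δ ≈ 0.519.
p = a·p₁ + b·p₂ ≈ (-0.417, -0.601, 0.682); φ = arcsin(p_z) ≈ 42.99°, λ = atan2(p_y, p_x) ≈ -124.73°.

≈ 43.0°N, 124.7°W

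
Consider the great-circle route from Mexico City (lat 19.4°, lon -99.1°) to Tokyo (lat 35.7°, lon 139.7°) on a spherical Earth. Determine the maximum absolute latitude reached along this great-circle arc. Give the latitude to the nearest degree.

The great circle lies in the plane with unit normal n̂ = (p₁ × p₂)/|p₁ × p₂|.
Here n̂_z ≈ -0.669; the vertex latitude is φ_max = arccos|n̂_z| ≈ 48.0°.
Check via Clairaut: cos φ_max = |cos φ₁| · sin C = cos(19.4°)·sin(45.2°) ≈ 0.669, again giving ≈ 48.0°.

≈ 48°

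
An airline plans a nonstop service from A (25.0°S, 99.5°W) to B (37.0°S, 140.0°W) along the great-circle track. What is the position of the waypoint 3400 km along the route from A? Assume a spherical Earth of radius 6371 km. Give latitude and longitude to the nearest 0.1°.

Write both endpoints as unit vectors p₁, p₂ with components (cos φ cos λ, cos φ sin λ, sin φ).
The central angle between the endpoints is δ = arccos(p₁·p₂) ≈ 0.636 rad (36.4°). The total great-circle distance is δ·R ≈ 0.636 × 6371 ≈ 4049 km, so the target fraction is f = 3400/4049 ≈ 0.840.
Interpolate at f ≈ 0.840 with slerp weights a = sin((1−f)δ)/sin δ ≈ 0.171, b = sin(fδ)/sin δ ≈ 0.857.
p = a·p₁ + b·p₂ ≈ (-0.550, -0.593, -0.588); φ = arcsin(p_z) ≈ -36.02°, λ = atan2(p_y, p_x) ≈ -132.84°.

≈ (36.0°S, 132.8°W)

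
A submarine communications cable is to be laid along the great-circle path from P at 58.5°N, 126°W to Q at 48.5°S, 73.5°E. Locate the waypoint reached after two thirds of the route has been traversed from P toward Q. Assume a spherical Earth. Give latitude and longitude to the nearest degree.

From cos δ = sin φ₁ sin φ₂ + cos φ₁ cos φ₂ cos Δλ, the central angle is δ ≈ 2.876 rad (164.8°).
Interpolate at f = 2/3 with slerp weights a = sin((1−f)δ)/sin δ ≈ 3.119, b = sin(fδ)/sin δ ≈ 3.584.
p = a·p₁ + b·p₂ ≈ (-0.283, 0.959, -0.025); φ = arcsin(p_z) ≈ -1.44°, λ = atan2(p_y, p_x) ≈ 106.46°.

≈ 1°S, 106°E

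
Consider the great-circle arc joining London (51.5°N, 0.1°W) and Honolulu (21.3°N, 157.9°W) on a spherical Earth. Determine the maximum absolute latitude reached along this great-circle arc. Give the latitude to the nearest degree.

The great circle lies in the plane with unit normal n̂ = (p₁ × p₂)/|p₁ × p₂|.
Here n̂_z ≈ -0.226; the vertex latitude is φ_max = arccos|n̂_z| ≈ 76.9°.

≈ 77°N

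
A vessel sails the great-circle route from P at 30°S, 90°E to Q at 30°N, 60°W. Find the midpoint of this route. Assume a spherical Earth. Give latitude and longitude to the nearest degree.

≈ 0°N, 15°E

Convert each endpoint to a unit vector on the sphere (x = cos φ cos λ, y = cos φ sin λ, z = sin φ).
The central angle between the endpoints is δ = arccos(p₁·p₂) ≈ 2.689 rad (154.1°).
Interpolate at f = 1/2 with slerp weights a = sin((1−f)δ)/sin δ ≈ 2.231, b = sin(fδ)/sin δ ≈ 2.231.
p = a·p₁ + b·p₂ ≈ (0.966, 0.259, 0.000); φ = arcsin(p_z) ≈ 0.00°, λ = atan2(p_y, p_x) ≈ 15.00°.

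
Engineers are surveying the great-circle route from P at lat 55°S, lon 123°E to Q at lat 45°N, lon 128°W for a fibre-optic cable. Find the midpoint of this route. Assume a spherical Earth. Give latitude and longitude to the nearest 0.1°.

The haversine formula gives a central angle δ ≈ 2.362 rad (135.3°) between the endpoints.
Interpolate at f = 1/2 with slerp weights a = sin((1−f)δ)/sin δ ≈ 1.316, b = sin(fδ)/sin δ ≈ 1.316.
p = a·p₁ + b·p₂ ≈ (-0.984, -0.100, -0.147); φ = arcsin(p_z) ≈ -8.48°, λ = atan2(p_y, p_x) ≈ -174.18°.

≈ lat 8.5°S, lon 174.2°W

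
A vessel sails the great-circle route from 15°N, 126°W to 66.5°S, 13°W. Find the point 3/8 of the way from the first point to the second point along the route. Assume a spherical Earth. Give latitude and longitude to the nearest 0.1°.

Convert each endpoint to a unit vector on the sphere (x = cos φ cos λ, y = cos φ sin λ, z = sin φ).
The central angle between the endpoints is δ = arccos(p₁·p₂) ≈ 1.969 rad (112.8°).
Interpolate at f = 3/8 with slerp weights a = sin((1−f)δ)/sin δ ≈ 1.023, b = sin(fδ)/sin δ ≈ 0.730.
p = a·p₁ + b·p₂ ≈ (-0.297, -0.865, -0.405); φ = arcsin(p_z) ≈ -23.89°, λ = atan2(p_y, p_x) ≈ -108.95°.

≈ 23.9°S, 109.0°W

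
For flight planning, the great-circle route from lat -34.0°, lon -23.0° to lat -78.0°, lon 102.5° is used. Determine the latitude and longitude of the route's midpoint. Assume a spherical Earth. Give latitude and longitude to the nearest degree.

Write both endpoints as unit vectors p₁, p₂ with components (cos φ cos λ, cos φ sin λ, sin φ).
The central angle between the endpoints is δ = arccos(p₁·p₂) ≈ 1.108 rad (63.5°).
Interpolate at f = 1/2 with slerp weights a = sin((1−f)δ)/sin δ ≈ 0.588, b = sin(fδ)/sin δ ≈ 0.588.
p = a·p₁ + b·p₂ ≈ (0.422, -0.071, -0.904); φ = arcsin(p_z) ≈ -64.65°, λ = atan2(p_y, p_x) ≈ -9.56°.

≈ lat -65°, lon -10°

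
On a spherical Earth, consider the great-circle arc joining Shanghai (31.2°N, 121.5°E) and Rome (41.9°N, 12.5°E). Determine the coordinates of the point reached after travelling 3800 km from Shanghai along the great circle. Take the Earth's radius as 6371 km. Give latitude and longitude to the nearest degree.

Write both endpoints as unit vectors p₁, p₂ with components (cos φ cos λ, cos φ sin λ, sin φ).
The central angle between the endpoints is δ = arccos(p₁·p₂) ≈ 1.432 rad (82.0°). The total great-circle distance is δ·R ≈ 1.432 × 6371 ≈ 9121 km, so the target fraction is f = 3800/9121 ≈ 0.417.
Interpolate at f ≈ 0.417 with slerp weights a = sin((1−f)δ)/sin δ ≈ 0.749, b = sin(fδ)/sin δ ≈ 0.567.
p = a·p₁ + b·p₂ ≈ (0.078, 0.637, 0.767); φ = arcsin(p_z) ≈ 50.05°, λ = atan2(p_y, p_x) ≈ 83.06°.

≈ 50°N, 83°E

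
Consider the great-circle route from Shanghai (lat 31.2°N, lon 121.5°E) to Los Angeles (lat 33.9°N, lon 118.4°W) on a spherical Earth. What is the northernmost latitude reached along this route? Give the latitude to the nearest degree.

≈ 52°N

The great circle lies in the plane with unit normal n̂ = (p₁ × p₂)/|p₁ × p₂|.
Here n̂_z ≈ +0.616; the vertex latitude is φ_max = arccos|n̂_z| ≈ 52.0°.
Check via Clairaut: cos φ_max = |cos φ₁| · sin C = cos(31.2°)·sin(46.0°) ≈ 0.616, again giving ≈ 52.0°.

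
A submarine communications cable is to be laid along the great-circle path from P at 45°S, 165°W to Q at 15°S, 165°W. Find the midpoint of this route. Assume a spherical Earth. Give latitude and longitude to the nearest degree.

≈ 30°S, 165°W

From cos δ = sin φ₁ sin φ₂ + cos φ₁ cos φ₂ cos Δλ, the central angle is δ ≈ 0.524 rad (30.0°).
Interpolate at f = 1/2 with slerp weights a = sin((1−f)δ)/sin δ ≈ 0.518, b = sin(fδ)/sin δ ≈ 0.518.
p = a·p₁ + b·p₂ ≈ (-0.837, -0.224, -0.500); φ = arcsin(p_z) ≈ -30.00°, λ = atan2(p_y, p_x) ≈ -165.00°.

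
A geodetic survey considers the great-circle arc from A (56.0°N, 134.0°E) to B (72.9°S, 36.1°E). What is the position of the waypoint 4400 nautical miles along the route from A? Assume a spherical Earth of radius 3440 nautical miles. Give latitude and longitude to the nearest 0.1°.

≈ (13.0°S, 104.4°E)

Write both endpoints as unit vectors p₁, p₂ with components (cos φ cos λ, cos φ sin λ, sin φ).
The central angle between the endpoints is δ = arccos(p₁·p₂) ≈ 2.524 rad (144.6°). The total great-circle distance is δ·R ≈ 2.524 × 3440 ≈ 8681 nmi, so the target fraction is f = 4400/8681 ≈ 0.507.
Interpolate at f ≈ 0.507 with slerp weights a = sin((1−f)δ)/sin δ ≈ 1.635, b = sin(fδ)/sin δ ≈ 1.653.
p = a·p₁ + b·p₂ ≈ (-0.242, 0.944, -0.225); φ = arcsin(p_z) ≈ -12.98°, λ = atan2(p_y, p_x) ≈ 104.40°.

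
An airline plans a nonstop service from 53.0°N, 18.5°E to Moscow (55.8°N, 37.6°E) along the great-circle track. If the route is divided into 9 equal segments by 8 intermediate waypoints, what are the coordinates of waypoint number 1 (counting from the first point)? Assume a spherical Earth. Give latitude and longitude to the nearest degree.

≈ 53°N, 20°E

Write both endpoints as unit vectors p₁, p₂ with components (cos φ cos λ, cos φ sin λ, sin φ).
The central angle between the endpoints is δ = arccos(p₁·p₂) ≈ 0.199 rad (11.4°).
Interpolate at f = 1/9 with slerp weights a = sin((1−f)δ)/sin δ ≈ 0.890, b = sin(fδ)/sin δ ≈ 0.112.
p = a·p₁ + b·p₂ ≈ (0.558, 0.208, 0.803); φ = arcsin(p_z) ≈ 53.46°, λ = atan2(p_y, p_x) ≈ 20.48°.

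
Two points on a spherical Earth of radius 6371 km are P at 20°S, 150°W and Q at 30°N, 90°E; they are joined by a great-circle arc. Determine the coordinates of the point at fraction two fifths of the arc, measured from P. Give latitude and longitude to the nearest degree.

≈ 4°N, 165°E

The haversine formula gives a central angle δ ≈ 2.187 rad (125.3°) between the endpoints.
Interpolate at f = 2/5 with slerp weights a = sin((1−f)δ)/sin δ ≈ 1.185, b = sin(fδ)/sin δ ≈ 0.940.
p = a·p₁ + b·p₂ ≈ (-0.964, 0.258, 0.065); φ = arcsin(p_z) ≈ 3.73°, λ = atan2(p_y, p_x) ≈ 165.03°.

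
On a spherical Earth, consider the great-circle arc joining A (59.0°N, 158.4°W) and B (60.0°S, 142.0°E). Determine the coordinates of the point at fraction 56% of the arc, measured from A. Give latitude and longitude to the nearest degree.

≈ (8°S, 170°E)

Write both endpoints as unit vectors p₁, p₂ with components (cos φ cos λ, cos φ sin λ, sin φ).
The central angle between the endpoints is δ = arccos(p₁·p₂) ≈ 2.229 rad (127.7°).
Interpolate at f = 0.56 with slerp weights a = sin((1−f)δ)/sin δ ≈ 1.051, b = sin(fδ)/sin δ ≈ 1.199.
p = a·p₁ + b·p₂ ≈ (-0.976, 0.170, -0.138); φ = arcsin(p_z) ≈ -7.93°, λ = atan2(p_y, p_x) ≈ 170.12°.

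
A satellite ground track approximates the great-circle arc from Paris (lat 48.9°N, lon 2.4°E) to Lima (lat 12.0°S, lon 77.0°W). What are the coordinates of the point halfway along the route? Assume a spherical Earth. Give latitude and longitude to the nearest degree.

≈ lat 23°N, lon 47°W

The haversine formula gives a central angle δ ≈ 1.609 rad (92.2°) between the endpoints.
Interpolate at f = 1/2 with slerp weights a = sin((1−f)δ)/sin δ ≈ 0.721, b = sin(fδ)/sin δ ≈ 0.721.
p = a·p₁ + b·p₂ ≈ (0.632, -0.667, 0.393); φ = arcsin(p_z) ≈ 23.17°, λ = atan2(p_y, p_x) ≈ -46.55°.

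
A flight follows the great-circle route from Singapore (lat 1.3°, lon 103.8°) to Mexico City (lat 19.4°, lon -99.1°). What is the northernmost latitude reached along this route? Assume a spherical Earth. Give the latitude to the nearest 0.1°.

≈ 43.8°

The great circle lies in the plane with unit normal n̂ = (p₁ × p₂)/|p₁ × p₂|.
Here n̂_z ≈ +0.722; the vertex latitude is φ_max = arccos|n̂_z| ≈ 43.8°.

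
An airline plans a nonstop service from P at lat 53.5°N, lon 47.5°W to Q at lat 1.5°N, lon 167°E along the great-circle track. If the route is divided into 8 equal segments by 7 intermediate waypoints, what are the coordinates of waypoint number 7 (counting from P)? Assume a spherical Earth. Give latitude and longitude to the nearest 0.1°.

From cos δ = sin φ₁ sin φ₂ + cos φ₁ cos φ₂ cos Δλ, the central angle is δ ≈ 2.059 rad (118.0°).
Interpolate at f = 7/8 with slerp weights a = sin((1−f)δ)/sin δ ≈ 0.288, b = sin(fδ)/sin δ ≈ 1.102.
p = a·p₁ + b·p₂ ≈ (-0.958, 0.121, 0.261); φ = arcsin(p_z) ≈ 15.10°, λ = atan2(p_y, p_x) ≈ 172.77°.

≈ lat 15.1°N, lon 172.8°E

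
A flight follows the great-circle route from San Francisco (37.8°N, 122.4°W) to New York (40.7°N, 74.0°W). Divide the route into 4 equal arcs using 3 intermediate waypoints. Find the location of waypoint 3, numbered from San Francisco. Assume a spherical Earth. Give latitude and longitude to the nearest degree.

Write both endpoints as unit vectors p₁, p₂ with components (cos φ cos λ, cos φ sin λ, sin φ).
The central angle between the endpoints is δ = arccos(p₁·p₂) ≈ 0.648 rad (37.1°).
Interpolate at f = 3/4 with slerp weights a = sin((1−f)δ)/sin δ ≈ 0.267, b = sin(fδ)/sin δ ≈ 0.774.
p = a·p₁ + b·p₂ ≈ (0.049, -0.742, 0.668); φ = arcsin(p_z) ≈ 41.94°, λ = atan2(p_y, p_x) ≈ -86.26°.

≈ 42°N, 86°W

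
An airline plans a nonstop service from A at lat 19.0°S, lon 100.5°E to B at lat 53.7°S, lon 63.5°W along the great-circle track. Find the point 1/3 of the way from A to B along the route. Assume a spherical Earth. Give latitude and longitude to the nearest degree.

≈ lat 54°S, lon 91°E

Convert each endpoint to a unit vector on the sphere (x = cos φ cos λ, y = cos φ sin λ, z = sin φ).
The central angle between the endpoints is δ = arccos(p₁·p₂) ≈ 1.850 rad (106.0°).
Interpolate at f = 1/3 with slerp weights a = sin((1−f)δ)/sin δ ≈ 0.982, b = sin(fδ)/sin δ ≈ 0.602.
p = a·p₁ + b·p₂ ≈ (-0.010, 0.594, -0.804); φ = arcsin(p_z) ≈ -53.56°, λ = atan2(p_y, p_x) ≈ 90.99°.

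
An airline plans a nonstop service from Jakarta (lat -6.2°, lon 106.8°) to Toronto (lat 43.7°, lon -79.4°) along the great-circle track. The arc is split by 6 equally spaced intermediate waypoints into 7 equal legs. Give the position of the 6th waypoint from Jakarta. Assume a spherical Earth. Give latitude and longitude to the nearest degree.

Convert each endpoint to a unit vector on the sphere (x = cos φ cos λ, y = cos φ sin λ, z = sin φ).
The central angle between the endpoints is δ = arccos(p₁·p₂) ≈ 2.480 rad (142.1°).
Interpolate at f = 6/7 with slerp weights a = sin((1−f)δ)/sin δ ≈ 0.565, b = sin(fδ)/sin δ ≈ 1.384.
p = a·p₁ + b·p₂ ≈ (0.022, -0.446, 0.895); φ = arcsin(p_z) ≈ 63.50°, λ = atan2(p_y, p_x) ≈ -87.21°.

≈ lat 64°, lon -87°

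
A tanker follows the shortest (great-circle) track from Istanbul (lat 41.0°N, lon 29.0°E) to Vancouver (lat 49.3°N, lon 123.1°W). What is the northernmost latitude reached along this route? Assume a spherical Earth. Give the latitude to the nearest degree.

≈ 77°N

The great circle lies in the plane with unit normal n̂ = (p₁ × p₂)/|p₁ × p₂|.
Here n̂_z ≈ -0.231; the vertex latitude is φ_max = arccos|n̂_z| ≈ 76.7°.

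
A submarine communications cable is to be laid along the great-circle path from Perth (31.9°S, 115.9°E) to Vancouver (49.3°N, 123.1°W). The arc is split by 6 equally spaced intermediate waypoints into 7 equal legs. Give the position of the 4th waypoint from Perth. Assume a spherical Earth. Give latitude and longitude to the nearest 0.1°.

The haversine formula gives a central angle δ ≈ 2.326 rad (133.3°) between the endpoints.
Interpolate at f = 4/7 with slerp weights a = sin((1−f)δ)/sin δ ≈ 1.154, b = sin(fδ)/sin δ ≈ 1.334.
p = a·p₁ + b·p₂ ≈ (-0.903, 0.152, 0.402); φ = arcsin(p_z) ≈ 23.68°, λ = atan2(p_y, p_x) ≈ 170.42°.

≈ (23.7°N, 170.4°E)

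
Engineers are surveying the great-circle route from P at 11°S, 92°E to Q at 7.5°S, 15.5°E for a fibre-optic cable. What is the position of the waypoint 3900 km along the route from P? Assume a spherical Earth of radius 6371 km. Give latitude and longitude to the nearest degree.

≈ 12°S, 56°E

Convert each endpoint to a unit vector on the sphere (x = cos φ cos λ, y = cos φ sin λ, z = sin φ).
The central angle between the endpoints is δ = arccos(p₁·p₂) ≈ 1.316 rad (75.4°). The total great-circle distance is δ·R ≈ 1.316 × 6371 ≈ 8384 km, so the target fraction is f = 3900/8384 ≈ 0.465.
Interpolate at f ≈ 0.465 with slerp weights a = sin((1−f)δ)/sin δ ≈ 0.669, b = sin(fδ)/sin δ ≈ 0.594.
p = a·p₁ + b·p₂ ≈ (0.544, 0.813, -0.205); φ = arcsin(p_z) ≈ -11.84°, λ = atan2(p_y, p_x) ≈ 56.20°.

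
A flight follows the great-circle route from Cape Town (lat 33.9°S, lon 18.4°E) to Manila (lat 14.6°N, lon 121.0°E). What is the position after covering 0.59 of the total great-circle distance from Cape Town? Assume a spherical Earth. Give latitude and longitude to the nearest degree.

≈ lat 10°S, lon 84°E

Write both endpoints as unit vectors p₁, p₂ with components (cos φ cos λ, cos φ sin λ, sin φ).
The central angle between the endpoints is δ = arccos(p₁·p₂) ≈ 1.892 rad (108.4°).
Interpolate at f = 0.59 with slerp weights a = sin((1−f)δ)/sin δ ≈ 0.738, b = sin(fδ)/sin δ ≈ 0.947.
p = a·p₁ + b·p₂ ≈ (0.109, 0.979, -0.173); φ = arcsin(p_z) ≈ -9.96°, λ = atan2(p_y, p_x) ≈ 83.63°.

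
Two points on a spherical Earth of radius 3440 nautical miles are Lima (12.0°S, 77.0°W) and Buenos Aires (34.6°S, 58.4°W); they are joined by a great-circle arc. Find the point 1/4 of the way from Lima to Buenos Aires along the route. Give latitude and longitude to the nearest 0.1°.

From cos δ = sin φ₁ sin φ₂ + cos φ₁ cos φ₂ cos Δλ, the central angle is δ ≈ 0.492 rad (28.2°).
Interpolate at f = 1/4 with slerp weights a = sin((1−f)δ)/sin δ ≈ 0.764, b = sin(fδ)/sin δ ≈ 0.260.
p = a·p₁ + b·p₂ ≈ (0.280, -0.910, -0.306); φ = arcsin(p_z) ≈ -17.83°, λ = atan2(p_y, p_x) ≈ -72.89°.

≈ (17.8°S, 72.9°W)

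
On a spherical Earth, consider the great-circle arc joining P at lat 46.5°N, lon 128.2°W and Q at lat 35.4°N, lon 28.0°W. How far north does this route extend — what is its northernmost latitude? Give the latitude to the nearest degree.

The great circle lies in the plane with unit normal n̂ = (p₁ × p₂)/|p₁ × p₂|.
Here n̂_z ≈ +0.583; the vertex latitude is φ_max = arccos|n̂_z| ≈ 54.3°.
Check via Clairaut: cos φ_max = |cos φ₁| · sin C = cos(46.5°)·sin(57.9°) ≈ 0.583, again giving ≈ 54.3°.

≈ 54°N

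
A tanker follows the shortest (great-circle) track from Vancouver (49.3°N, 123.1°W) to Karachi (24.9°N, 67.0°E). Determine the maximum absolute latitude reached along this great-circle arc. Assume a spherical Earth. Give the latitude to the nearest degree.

≈ 84°N

The great circle lies in the plane with unit normal n̂ = (p₁ × p₂)/|p₁ × p₂|.
Here n̂_z ≈ -0.108; the vertex latitude is φ_max = arccos|n̂_z| ≈ 83.8°.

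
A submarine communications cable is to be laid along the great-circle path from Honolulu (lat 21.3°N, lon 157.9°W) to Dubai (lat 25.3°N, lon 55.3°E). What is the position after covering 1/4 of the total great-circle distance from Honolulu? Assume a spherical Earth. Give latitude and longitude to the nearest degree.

≈ lat 44°N, lon 177°E

Convert each endpoint to a unit vector on the sphere (x = cos φ cos λ, y = cos φ sin λ, z = sin φ).
The central angle between the endpoints is δ = arccos(p₁·p₂) ≈ 2.153 rad (123.3°).
Interpolate at f = 1/4 with slerp weights a = sin((1−f)δ)/sin δ ≈ 1.196, b = sin(fδ)/sin δ ≈ 0.614.
p = a·p₁ + b·p₂ ≈ (-0.717, 0.037, 0.697); φ = arcsin(p_z) ≈ 44.15°, λ = atan2(p_y, p_x) ≈ 177.06°.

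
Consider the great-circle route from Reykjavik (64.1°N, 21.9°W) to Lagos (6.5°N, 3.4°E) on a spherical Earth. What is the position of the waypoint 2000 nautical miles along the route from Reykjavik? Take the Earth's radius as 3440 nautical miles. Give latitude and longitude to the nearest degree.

Convert each endpoint to a unit vector on the sphere (x = cos φ cos λ, y = cos φ sin λ, z = sin φ).
The central angle between the endpoints is δ = arccos(p₁·p₂) ≈ 1.054 rad (60.4°). The total great-circle distance is δ·R ≈ 1.054 × 3440 ≈ 3625 nmi, so the target fraction is f = 2000/3625 ≈ 0.552.
Interpolate at f ≈ 0.552 with slerp weights a = sin((1−f)δ)/sin δ ≈ 0.523, b = sin(fδ)/sin δ ≈ 0.632.
p = a·p₁ + b·p₂ ≈ (0.839, -0.048, 0.542); φ = arcsin(p_z) ≈ 32.85°, λ = atan2(p_y, p_x) ≈ -3.28°.

≈ (33°N, 3°W)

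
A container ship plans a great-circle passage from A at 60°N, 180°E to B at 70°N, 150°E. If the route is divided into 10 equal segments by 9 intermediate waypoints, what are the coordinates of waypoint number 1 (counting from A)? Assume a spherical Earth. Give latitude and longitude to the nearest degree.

≈ 61°N, 178°E

From cos δ = sin φ₁ sin φ₂ + cos φ₁ cos φ₂ cos Δλ, the central angle is δ ≈ 0.277 rad (15.9°).
Interpolate at f = 1/10 with slerp weights a = sin((1−f)δ)/sin δ ≈ 0.902, b = sin(fδ)/sin δ ≈ 0.101.
p = a·p₁ + b·p₂ ≈ (-0.481, 0.017, 0.876); φ = arcsin(p_z) ≈ 61.22°, λ = atan2(p_y, p_x) ≈ 177.94°.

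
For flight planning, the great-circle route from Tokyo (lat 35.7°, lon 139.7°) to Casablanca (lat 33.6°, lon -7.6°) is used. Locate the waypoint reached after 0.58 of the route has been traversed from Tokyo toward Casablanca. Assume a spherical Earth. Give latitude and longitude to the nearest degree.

Convert each endpoint to a unit vector on the sphere (x = cos φ cos λ, y = cos φ sin λ, z = sin φ).
The central angle between the endpoints is δ = arccos(p₁·p₂) ≈ 1.820 rad (104.3°).
Interpolate at f = 0.58 with slerp weights a = sin((1−f)δ)/sin δ ≈ 0.714, b = sin(fδ)/sin δ ≈ 0.898.
p = a·p₁ + b·p₂ ≈ (0.299, 0.276, 0.913); φ = arcsin(p_z) ≈ 65.99°, λ = atan2(p_y, p_x) ≈ 42.72°.

≈ lat 66°, lon 43°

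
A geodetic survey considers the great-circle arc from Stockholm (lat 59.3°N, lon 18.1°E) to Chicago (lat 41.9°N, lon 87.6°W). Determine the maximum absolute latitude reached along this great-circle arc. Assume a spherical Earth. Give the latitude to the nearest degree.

The great circle lies in the plane with unit normal n̂ = (p₁ × p₂)/|p₁ × p₂|.
Here n̂_z ≈ -0.415; the vertex latitude is φ_max = arccos|n̂_z| ≈ 65.5°.

≈ 65°N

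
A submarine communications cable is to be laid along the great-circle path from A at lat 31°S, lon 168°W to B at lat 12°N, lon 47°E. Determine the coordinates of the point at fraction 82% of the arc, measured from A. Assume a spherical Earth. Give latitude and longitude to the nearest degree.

≈ lat 4°S, lon 68°E

Convert each endpoint to a unit vector on the sphere (x = cos φ cos λ, y = cos φ sin λ, z = sin φ).
The central angle between the endpoints is δ = arccos(p₁·p₂) ≈ 2.488 rad (142.6°).
Interpolate at f = 0.82 with slerp weights a = sin((1−f)δ)/sin δ ≈ 0.712, b = sin(fδ)/sin δ ≈ 1.467.
p = a·p₁ + b·p₂ ≈ (0.381, 0.922, -0.062); φ = arcsin(p_z) ≈ -3.54°, λ = atan2(p_y, p_x) ≈ 67.54°.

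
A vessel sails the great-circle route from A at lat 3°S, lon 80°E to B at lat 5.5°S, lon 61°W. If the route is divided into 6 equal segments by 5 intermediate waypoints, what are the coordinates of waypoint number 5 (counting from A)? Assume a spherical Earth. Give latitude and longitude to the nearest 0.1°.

Convert each endpoint to a unit vector on the sphere (x = cos φ cos λ, y = cos φ sin λ, z = sin φ).
The central angle between the endpoints is δ = arccos(p₁·p₂) ≈ 2.446 rad (140.1°).
Interpolate at f = 5/6 with slerp weights a = sin((1−f)δ)/sin δ ≈ 0.618, b = sin(fδ)/sin δ ≈ 1.393.
p = a·p₁ + b·p₂ ≈ (0.779, -0.604, -0.166); φ = arcsin(p_z) ≈ -9.55°, λ = atan2(p_y, p_x) ≈ -37.79°.

≈ lat 9.5°S, lon 37.8°W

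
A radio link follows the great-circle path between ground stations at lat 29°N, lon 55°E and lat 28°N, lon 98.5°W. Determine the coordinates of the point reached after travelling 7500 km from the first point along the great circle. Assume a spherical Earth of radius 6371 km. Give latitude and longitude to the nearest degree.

Convert each endpoint to a unit vector on the sphere (x = cos φ cos λ, y = cos φ sin λ, z = sin φ).
The central angle between the endpoints is δ = arccos(p₁·p₂) ≈ 2.053 rad (117.6°). The total great-circle distance is δ·R ≈ 2.053 × 6371 ≈ 13078 km, so the target fraction is f = 7500/13078 ≈ 0.573.
Interpolate at f ≈ 0.573 with slerp weights a = sin((1−f)δ)/sin δ ≈ 0.867, b = sin(fδ)/sin δ ≈ 1.042.
p = a·p₁ + b·p₂ ≈ (0.299, -0.289, 0.909); φ = arcsin(p_z) ≈ 65.43°, λ = atan2(p_y, p_x) ≈ -44.08°.

≈ lat 65°N, lon 44°W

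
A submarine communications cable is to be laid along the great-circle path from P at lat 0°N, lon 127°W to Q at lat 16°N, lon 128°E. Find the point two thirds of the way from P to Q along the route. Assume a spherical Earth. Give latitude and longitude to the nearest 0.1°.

The haversine formula gives a central angle δ ≈ 1.822 rad (104.4°) between the endpoints.
Interpolate at f = 2/3 with slerp weights a = sin((1−f)δ)/sin δ ≈ 0.589, b = sin(fδ)/sin δ ≈ 0.968.
p = a·p₁ + b·p₂ ≈ (-0.927, 0.262, 0.267); φ = arcsin(p_z) ≈ 15.47°, λ = atan2(p_y, p_x) ≈ 164.20°.

≈ lat 15.5°N, lon 164.2°E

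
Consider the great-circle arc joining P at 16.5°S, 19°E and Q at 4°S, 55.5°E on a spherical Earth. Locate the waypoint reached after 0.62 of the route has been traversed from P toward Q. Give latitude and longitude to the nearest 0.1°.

≈ 9.2°S, 42.0°E

Write both endpoints as unit vectors p₁, p₂ with components (cos φ cos λ, cos φ sin λ, sin φ).
The central angle between the endpoints is δ = arccos(p₁·p₂) ≈ 0.662 rad (37.9°).
Interpolate at f = 0.62 with slerp weights a = sin((1−f)δ)/sin δ ≈ 0.405, b = sin(fδ)/sin δ ≈ 0.649.
p = a·p₁ + b·p₂ ≈ (0.734, 0.660, -0.160); φ = arcsin(p_z) ≈ -9.22°, λ = atan2(p_y, p_x) ≈ 41.97°.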